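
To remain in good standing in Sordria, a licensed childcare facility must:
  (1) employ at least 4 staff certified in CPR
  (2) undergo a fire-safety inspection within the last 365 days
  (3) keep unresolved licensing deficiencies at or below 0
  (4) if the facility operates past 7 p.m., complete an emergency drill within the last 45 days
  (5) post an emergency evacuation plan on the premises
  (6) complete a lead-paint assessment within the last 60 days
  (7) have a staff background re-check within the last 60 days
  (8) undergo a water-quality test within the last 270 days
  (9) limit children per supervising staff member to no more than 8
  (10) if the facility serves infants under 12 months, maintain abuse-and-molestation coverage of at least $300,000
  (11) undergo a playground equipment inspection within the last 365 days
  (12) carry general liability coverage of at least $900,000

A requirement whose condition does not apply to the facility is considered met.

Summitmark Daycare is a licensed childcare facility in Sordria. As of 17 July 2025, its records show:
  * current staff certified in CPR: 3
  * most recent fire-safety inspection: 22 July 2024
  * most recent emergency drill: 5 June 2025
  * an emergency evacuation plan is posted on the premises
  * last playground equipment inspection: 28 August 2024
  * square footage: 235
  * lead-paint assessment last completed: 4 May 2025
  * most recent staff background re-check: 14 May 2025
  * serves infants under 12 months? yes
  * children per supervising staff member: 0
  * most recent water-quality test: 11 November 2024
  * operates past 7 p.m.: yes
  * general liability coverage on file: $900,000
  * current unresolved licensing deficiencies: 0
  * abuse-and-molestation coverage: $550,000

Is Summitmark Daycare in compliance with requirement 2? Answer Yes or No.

2. fire-safety inspection 360 days ago vs limit 365 → met

Yes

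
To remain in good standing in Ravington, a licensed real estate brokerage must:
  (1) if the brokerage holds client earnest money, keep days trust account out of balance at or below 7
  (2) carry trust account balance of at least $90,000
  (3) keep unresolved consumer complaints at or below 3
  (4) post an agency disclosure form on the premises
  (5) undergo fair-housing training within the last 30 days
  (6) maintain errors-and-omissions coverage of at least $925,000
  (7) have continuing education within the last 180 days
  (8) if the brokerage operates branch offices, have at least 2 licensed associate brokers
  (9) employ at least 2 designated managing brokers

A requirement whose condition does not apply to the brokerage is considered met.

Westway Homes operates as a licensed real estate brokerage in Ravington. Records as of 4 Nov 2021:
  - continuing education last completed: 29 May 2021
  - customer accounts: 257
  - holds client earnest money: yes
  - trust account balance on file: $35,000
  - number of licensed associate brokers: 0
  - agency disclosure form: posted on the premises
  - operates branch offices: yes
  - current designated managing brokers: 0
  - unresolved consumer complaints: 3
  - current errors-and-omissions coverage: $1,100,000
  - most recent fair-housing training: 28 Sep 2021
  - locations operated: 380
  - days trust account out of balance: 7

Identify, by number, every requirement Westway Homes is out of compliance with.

1. condition 'holds client earnest money' holds; days trust account out of balance 7 ≤ 7 → met
2. trust account balance $35,000 < $90,000 → not met
3. unresolved consumer complaints 3 ≤ 3 → met
4. agency disclosure form present → met
5. fair-housing training 37 days ago vs limit 30 → not met
6. errors-and-omissions coverage $1,100,000 ≥ $925,000 → met
7. continuing education 159 days ago vs limit 180 → met
8. condition 'operates branch offices' holds; licensed associate brokers 0 < 2 → not met
9. designated managing brokers 0 < 2 → not met
Not met: 2, 5, 8, 9

2, 5, 8, 9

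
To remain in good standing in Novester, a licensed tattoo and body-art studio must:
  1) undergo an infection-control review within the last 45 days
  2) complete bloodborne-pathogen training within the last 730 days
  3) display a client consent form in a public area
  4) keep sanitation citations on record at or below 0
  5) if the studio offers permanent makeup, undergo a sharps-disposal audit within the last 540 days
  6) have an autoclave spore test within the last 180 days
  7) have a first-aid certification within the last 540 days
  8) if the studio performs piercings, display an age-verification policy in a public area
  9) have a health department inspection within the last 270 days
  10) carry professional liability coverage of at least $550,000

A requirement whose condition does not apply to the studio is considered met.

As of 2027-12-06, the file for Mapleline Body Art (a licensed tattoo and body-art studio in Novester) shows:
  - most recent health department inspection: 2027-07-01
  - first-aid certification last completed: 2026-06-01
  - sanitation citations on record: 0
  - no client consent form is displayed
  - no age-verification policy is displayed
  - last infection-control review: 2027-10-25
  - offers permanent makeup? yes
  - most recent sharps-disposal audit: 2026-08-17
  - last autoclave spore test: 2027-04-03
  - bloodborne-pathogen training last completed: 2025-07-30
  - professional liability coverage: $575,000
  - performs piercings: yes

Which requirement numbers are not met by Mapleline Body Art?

1. infection-control review 42 days ago vs limit 45 → met
2. bloodborne-pathogen training 859 days ago vs limit 730 → not met
3. client consent form absent → not met
4. sanitation citations on record 0 ≤ 0 → met
5. condition 'offers permanent makeup' holds; sharps-disposal audit 476 days ago vs limit 540 → met
6. autoclave spore test 247 days ago vs limit 180 → not met
7. first-aid certification 553 days ago vs limit 540 → not met
8. condition 'performs piercings' holds; age-verification policy absent → not met
9. health department inspection 158 days ago vs limit 270 → met
10. professional liability coverage $575,000 ≥ $550,000 → met
Not met: 2, 3, 6, 7, 8

2, 3, 6, 7, 8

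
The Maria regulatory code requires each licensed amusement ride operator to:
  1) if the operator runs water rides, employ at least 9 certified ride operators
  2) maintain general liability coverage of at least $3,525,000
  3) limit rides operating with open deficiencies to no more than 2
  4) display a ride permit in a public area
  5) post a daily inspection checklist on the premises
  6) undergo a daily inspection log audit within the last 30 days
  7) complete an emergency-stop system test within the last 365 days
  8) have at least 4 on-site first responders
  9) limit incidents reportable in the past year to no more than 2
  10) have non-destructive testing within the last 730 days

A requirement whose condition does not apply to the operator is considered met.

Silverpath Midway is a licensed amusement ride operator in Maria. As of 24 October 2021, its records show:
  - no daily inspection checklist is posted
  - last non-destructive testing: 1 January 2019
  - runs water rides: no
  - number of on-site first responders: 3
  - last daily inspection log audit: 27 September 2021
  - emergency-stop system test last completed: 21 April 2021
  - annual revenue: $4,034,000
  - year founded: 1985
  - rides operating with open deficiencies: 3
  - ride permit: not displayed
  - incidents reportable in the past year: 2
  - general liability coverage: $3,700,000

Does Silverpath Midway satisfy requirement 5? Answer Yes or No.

5. daily inspection checklist absent → not met

No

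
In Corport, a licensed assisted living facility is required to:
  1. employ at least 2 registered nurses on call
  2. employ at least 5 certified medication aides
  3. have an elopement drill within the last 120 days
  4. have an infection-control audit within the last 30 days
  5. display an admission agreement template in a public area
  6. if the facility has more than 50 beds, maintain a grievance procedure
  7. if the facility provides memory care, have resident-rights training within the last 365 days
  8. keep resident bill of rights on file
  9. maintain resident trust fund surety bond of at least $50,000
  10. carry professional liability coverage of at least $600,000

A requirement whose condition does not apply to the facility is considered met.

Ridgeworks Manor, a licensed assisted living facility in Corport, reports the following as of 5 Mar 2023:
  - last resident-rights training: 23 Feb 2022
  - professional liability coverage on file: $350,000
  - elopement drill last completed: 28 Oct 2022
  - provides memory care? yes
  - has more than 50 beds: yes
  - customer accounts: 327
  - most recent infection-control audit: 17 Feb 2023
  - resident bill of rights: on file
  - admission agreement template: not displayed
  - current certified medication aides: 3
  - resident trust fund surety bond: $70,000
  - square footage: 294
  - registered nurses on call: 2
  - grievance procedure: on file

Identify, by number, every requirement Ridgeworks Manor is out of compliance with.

2, 3, 5, 7, 10

1. registered nurses on call 2 ≥ 2 → met
2. certified medication aides 3 < 5 → not met
3. elopement drill 128 days ago vs limit 120 → not met
4. infection-control audit 16 days ago vs limit 30 → met
5. admission agreement template absent → not met
6. condition 'has more than 50 beds' holds; grievance procedure present → met
7. condition 'provides memory care' holds; resident-rights training 375 days ago vs limit 365 → not met
8. resident bill of rights present → met
9. resident trust fund surety bond $70,000 ≥ $50,000 → met
10. professional liability coverage $350,000 < $600,000 → not met
Not met: 2, 3, 5, 7, 10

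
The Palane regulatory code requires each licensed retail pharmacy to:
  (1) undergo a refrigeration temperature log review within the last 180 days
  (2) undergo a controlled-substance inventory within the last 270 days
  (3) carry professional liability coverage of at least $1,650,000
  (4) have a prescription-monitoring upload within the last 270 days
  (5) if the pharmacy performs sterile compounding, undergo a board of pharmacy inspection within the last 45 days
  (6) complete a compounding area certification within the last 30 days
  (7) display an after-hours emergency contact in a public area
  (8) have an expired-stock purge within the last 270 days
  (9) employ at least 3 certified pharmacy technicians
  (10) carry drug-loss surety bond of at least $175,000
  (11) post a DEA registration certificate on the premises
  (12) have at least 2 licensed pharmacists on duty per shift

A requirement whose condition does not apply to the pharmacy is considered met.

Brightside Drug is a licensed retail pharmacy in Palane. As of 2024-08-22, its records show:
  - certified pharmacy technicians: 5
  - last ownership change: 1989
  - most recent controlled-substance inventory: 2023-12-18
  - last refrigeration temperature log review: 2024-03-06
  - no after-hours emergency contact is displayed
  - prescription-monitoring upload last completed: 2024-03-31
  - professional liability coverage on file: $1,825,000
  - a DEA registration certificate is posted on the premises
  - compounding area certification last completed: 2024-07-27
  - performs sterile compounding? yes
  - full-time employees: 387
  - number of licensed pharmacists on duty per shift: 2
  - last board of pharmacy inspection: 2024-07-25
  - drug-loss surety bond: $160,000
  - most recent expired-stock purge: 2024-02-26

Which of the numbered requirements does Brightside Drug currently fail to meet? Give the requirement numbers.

1. refrigeration temperature log review 169 days ago vs limit 180 → met
2. controlled-substance inventory 248 days ago vs limit 270 → met
3. professional liability coverage $1,825,000 ≥ $1,650,000 → met
4. prescription-monitoring upload 144 days ago vs limit 270 → met
5. condition 'performs sterile compounding' holds; board of pharmacy inspection 28 days ago vs limit 45 → met
6. compounding area certification 26 days ago vs limit 30 → met
7. after-hours emergency contact absent → not met
8. expired-stock purge 178 days ago vs limit 270 → met
9. certified pharmacy technicians 5 ≥ 3 → met
10. drug-loss surety bond $160,000 < $175,000 → not met
11. DEA registration certificate present → met
12. licensed pharmacists on duty per shift 2 ≥ 2 → met
Not met: 7, 10

7, 10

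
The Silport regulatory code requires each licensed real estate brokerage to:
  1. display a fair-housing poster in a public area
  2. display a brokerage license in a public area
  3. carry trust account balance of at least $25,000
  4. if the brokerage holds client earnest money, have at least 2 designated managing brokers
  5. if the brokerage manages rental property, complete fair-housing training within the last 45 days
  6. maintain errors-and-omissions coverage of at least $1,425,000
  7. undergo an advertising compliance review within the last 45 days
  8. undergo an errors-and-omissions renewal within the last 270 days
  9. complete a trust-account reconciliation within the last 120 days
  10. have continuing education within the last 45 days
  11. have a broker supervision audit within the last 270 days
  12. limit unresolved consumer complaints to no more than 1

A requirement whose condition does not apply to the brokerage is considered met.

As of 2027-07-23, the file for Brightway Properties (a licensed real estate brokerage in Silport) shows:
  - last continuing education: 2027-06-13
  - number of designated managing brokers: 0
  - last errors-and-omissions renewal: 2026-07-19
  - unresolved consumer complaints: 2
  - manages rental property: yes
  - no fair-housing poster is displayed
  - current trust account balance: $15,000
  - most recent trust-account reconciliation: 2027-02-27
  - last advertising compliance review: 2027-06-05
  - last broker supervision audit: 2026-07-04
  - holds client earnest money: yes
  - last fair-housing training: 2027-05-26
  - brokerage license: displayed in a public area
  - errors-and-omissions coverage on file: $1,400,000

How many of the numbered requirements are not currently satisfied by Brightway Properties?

10

1. fair-housing poster absent → not met
2. brokerage license present → met
3. trust account balance $15,000 < $25,000 → not met
4. condition 'holds client earnest money' holds; designated managing brokers 0 < 2 → not met
5. condition 'manages rental property' holds; fair-housing training 58 days ago vs limit 45 → not met
6. errors-and-omissions coverage $1,400,000 < $1,425,000 → not met
7. advertising compliance review 48 days ago vs limit 45 → not met
8. errors-and-omissions renewal 369 days ago vs limit 270 → not met
9. trust-account reconciliation 146 days ago vs limit 120 → not met
10. continuing education 40 days ago vs limit 45 → met
11. broker supervision audit 384 days ago vs limit 270 → not met
12. unresolved consumer complaints 2 > 1 → not met
Not met: 10 of 12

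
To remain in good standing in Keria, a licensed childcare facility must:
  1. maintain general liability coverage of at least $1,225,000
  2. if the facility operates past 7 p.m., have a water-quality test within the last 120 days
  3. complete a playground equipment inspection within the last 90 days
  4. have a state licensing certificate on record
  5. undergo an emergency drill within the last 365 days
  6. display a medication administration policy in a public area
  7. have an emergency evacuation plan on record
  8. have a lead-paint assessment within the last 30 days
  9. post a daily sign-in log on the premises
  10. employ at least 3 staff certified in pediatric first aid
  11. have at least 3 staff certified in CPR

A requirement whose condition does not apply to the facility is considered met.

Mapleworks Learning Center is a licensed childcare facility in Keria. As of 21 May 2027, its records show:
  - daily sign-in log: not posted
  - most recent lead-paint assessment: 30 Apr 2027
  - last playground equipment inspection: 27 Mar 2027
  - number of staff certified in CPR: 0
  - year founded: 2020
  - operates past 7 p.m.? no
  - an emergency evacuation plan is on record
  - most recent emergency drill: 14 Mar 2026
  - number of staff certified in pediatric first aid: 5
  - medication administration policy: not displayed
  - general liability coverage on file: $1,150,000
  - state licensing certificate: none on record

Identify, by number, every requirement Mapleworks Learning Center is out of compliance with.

1. general liability coverage $1,150,000 < $1,225,000 → not met
2. condition 'operates past 7 p.m.' does not hold → requirement n/a → met
3. playground equipment inspection 55 days ago vs limit 90 → met
4. state licensing certificate absent → not met
5. emergency drill 433 days ago vs limit 365 → not met
6. medication administration policy absent → not met
7. emergency evacuation plan present → met
8. lead-paint assessment 21 days ago vs limit 30 → met
9. daily sign-in log absent → not met
10. staff certified in pediatric first aid 5 ≥ 3 → met
11. staff certified in CPR 0 < 3 → not met
Not met: 1, 4, 5, 6, 9, 11

1, 4, 5, 6, 9, 11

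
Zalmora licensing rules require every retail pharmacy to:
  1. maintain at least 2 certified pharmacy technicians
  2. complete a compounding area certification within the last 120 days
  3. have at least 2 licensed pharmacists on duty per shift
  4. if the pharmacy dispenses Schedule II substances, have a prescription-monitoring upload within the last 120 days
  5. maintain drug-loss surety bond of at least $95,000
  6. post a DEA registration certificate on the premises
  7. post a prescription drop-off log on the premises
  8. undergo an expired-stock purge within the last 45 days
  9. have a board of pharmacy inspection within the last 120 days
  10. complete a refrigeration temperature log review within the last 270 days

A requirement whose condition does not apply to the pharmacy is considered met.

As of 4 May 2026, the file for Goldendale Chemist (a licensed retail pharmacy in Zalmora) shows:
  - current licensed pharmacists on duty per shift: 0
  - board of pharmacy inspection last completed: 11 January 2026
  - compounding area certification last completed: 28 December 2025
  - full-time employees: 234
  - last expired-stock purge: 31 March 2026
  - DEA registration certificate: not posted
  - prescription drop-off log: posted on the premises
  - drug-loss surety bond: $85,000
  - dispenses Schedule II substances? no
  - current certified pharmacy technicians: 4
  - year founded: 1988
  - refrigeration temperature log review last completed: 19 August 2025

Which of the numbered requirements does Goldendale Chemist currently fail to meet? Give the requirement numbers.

2, 3, 5, 6

1. certified pharmacy technicians 4 ≥ 2 → met
2. compounding area certification 127 days ago vs limit 120 → not met
3. licensed pharmacists on duty per shift 0 < 2 → not met
4. condition 'dispenses Schedule II substances' does not hold → requirement n/a → met
5. drug-loss surety bond $85,000 < $95,000 → not met
6. DEA registration certificate absent → not met
7. prescription drop-off log present → met
8. expired-stock purge 34 days ago vs limit 45 → met
9. board of pharmacy inspection 113 days ago vs limit 120 → met
10. refrigeration temperature log review 258 days ago vs limit 270 → met
Not met: 2, 3, 5, 6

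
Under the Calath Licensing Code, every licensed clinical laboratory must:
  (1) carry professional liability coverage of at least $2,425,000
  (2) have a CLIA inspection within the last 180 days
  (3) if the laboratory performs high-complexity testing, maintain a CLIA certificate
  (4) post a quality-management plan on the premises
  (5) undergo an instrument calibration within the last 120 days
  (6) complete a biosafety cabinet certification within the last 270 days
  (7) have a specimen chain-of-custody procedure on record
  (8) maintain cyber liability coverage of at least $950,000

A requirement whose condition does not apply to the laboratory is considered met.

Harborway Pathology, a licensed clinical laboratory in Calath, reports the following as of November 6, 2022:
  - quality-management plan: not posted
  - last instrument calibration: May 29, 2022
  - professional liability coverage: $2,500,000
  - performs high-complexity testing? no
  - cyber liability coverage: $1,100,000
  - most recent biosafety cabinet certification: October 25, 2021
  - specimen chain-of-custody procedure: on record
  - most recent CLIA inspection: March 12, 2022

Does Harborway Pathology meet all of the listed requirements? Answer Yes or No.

No

1. professional liability coverage $2,500,000 ≥ $2,425,000 → met
2. CLIA inspection 239 days ago vs limit 180 → not met
3. condition 'performs high-complexity testing' does not hold → requirement n/a → met
4. quality-management plan absent → not met
5. instrument calibration 161 days ago vs limit 120 → not met
6. biosafety cabinet certification 377 days ago vs limit 270 → not met
7. specimen chain-of-custody procedure present → met
8. cyber liability coverage $1,100,000 ≥ $950,000 → met
Not met: 2, 4, 5, 6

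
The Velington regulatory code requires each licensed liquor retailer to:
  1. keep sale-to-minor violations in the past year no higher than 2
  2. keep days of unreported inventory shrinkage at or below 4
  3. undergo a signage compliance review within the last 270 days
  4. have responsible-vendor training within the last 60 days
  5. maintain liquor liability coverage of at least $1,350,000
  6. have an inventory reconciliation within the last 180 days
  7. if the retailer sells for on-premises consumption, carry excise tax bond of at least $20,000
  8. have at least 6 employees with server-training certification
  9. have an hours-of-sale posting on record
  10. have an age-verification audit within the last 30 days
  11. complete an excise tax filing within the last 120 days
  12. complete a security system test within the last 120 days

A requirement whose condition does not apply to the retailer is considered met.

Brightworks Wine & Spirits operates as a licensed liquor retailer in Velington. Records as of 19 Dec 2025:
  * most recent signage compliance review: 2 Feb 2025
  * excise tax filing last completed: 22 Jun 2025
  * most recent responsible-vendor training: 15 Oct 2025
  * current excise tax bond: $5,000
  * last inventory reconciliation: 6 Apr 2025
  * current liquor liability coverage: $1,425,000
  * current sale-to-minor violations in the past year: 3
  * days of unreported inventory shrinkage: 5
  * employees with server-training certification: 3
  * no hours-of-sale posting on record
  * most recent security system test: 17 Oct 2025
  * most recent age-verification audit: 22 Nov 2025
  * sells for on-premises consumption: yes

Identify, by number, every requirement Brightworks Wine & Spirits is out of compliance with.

1. sale-to-minor violations in the past year 3 > 2 → not met
2. days of unreported inventory shrinkage 5 > 4 → not met
3. signage compliance review 320 days ago vs limit 270 → not met
4. responsible-vendor training 65 days ago vs limit 60 → not met
5. liquor liability coverage $1,425,000 ≥ $1,350,000 → met
6. inventory reconciliation 257 days ago vs limit 180 → not met
7. condition 'sells for on-premises consumption' holds; excise tax bond $5,000 < $20,000 → not met
8. employees with server-training certification 3 < 6 → not met
9. hours-of-sale posting absent → not met
10. age-verification audit 27 days ago vs limit 30 → met
11. excise tax filing 180 days ago vs limit 120 → not met
12. security system test 63 days ago vs limit 120 → met
Not met: 1, 2, 3, 4, 6, 7, 8, 9, 11

1, 2, 3, 4, 6, 7, 8, 9, 11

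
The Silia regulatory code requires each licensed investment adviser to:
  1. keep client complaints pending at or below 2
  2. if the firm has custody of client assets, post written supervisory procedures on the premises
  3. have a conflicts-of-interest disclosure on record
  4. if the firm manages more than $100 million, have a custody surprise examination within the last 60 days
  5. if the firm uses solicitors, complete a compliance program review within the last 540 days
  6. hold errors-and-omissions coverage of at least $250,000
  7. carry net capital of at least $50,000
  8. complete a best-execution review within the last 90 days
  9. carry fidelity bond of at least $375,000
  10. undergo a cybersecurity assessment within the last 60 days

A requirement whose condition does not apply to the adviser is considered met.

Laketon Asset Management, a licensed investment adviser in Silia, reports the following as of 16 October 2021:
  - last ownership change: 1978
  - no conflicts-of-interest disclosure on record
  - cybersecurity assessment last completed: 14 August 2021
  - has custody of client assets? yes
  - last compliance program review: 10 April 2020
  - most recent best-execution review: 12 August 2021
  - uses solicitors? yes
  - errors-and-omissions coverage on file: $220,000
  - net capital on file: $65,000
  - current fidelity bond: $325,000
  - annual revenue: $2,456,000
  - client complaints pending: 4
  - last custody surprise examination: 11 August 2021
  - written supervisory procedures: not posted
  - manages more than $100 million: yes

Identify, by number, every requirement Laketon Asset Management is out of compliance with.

1. client complaints pending 4 > 2 → not met
2. condition 'has custody of client assets' holds; written supervisory procedures absent → not met
3. conflicts-of-interest disclosure absent → not met
4. condition 'manages more than $100 million' holds; custody surprise examination 66 days ago vs limit 60 → not met
5. condition 'uses solicitors' holds; compliance program review 554 days ago vs limit 540 → not met
6. errors-and-omissions coverage $220,000 < $250,000 → not met
7. net capital $65,000 ≥ $50,000 → met
8. best-execution review 65 days ago vs limit 90 → met
9. fidelity bond $325,000 < $375,000 → not met
10. cybersecurity assessment 63 days ago vs limit 60 → not met
Not met: 1, 2, 3, 4, 5, 6, 9, 10

1, 2, 3, 4, 5, 6, 9, 10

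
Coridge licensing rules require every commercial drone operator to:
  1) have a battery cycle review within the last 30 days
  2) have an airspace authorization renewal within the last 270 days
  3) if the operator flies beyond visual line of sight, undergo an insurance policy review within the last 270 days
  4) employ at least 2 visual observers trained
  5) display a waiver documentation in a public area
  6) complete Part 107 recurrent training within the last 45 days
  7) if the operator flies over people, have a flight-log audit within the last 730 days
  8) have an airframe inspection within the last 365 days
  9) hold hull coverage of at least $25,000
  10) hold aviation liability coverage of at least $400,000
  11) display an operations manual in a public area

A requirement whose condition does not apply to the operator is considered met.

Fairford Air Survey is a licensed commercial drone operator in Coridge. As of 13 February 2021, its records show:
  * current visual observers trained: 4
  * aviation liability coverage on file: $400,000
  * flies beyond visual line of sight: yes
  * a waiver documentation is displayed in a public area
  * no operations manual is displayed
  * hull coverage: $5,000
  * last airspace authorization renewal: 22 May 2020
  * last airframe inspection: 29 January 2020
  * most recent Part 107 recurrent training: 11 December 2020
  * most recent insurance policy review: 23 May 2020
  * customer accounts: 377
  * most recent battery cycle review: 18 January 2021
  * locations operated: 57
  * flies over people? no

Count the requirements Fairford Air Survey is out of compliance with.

4

1. battery cycle review 26 days ago vs limit 30 → met
2. airspace authorization renewal 267 days ago vs limit 270 → met
3. condition 'flies beyond visual line of sight' holds; insurance policy review 266 days ago vs limit 270 → met
4. visual observers trained 4 ≥ 2 → met
5. waiver documentation present → met
6. Part 107 recurrent training 64 days ago vs limit 45 → not met
7. condition 'flies over people' does not hold → requirement n/a → met
8. airframe inspection 381 days ago vs limit 365 → not met
9. hull coverage $5,000 < $25,000 → not met
10. aviation liability coverage $400,000 ≥ $400,000 → met
11. operations manual absent → not met
Not met: 4 of 11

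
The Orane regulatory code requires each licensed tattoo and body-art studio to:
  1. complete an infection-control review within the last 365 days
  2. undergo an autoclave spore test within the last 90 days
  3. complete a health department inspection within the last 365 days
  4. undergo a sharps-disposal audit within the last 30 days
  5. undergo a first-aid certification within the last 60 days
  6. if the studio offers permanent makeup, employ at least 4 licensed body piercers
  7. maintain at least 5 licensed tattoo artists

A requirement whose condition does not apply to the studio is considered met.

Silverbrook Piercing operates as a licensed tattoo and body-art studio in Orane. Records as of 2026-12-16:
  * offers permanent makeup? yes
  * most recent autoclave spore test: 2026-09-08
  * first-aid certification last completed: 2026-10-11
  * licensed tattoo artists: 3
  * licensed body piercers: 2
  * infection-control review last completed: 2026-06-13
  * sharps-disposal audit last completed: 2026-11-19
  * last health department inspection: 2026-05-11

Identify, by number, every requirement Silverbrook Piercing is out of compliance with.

1. infection-control review 186 days ago vs limit 365 → met
2. autoclave spore test 99 days ago vs limit 90 → not met
3. health department inspection 219 days ago vs limit 365 → met
4. sharps-disposal audit 27 days ago vs limit 30 → met
5. first-aid certification 66 days ago vs limit 60 → not met
6. condition 'offers permanent makeup' holds; licensed body piercers 2 < 4 → not met
7. licensed tattoo artists 3 < 5 → not met
Not met: 2, 5, 6, 7

2, 5, 6, 7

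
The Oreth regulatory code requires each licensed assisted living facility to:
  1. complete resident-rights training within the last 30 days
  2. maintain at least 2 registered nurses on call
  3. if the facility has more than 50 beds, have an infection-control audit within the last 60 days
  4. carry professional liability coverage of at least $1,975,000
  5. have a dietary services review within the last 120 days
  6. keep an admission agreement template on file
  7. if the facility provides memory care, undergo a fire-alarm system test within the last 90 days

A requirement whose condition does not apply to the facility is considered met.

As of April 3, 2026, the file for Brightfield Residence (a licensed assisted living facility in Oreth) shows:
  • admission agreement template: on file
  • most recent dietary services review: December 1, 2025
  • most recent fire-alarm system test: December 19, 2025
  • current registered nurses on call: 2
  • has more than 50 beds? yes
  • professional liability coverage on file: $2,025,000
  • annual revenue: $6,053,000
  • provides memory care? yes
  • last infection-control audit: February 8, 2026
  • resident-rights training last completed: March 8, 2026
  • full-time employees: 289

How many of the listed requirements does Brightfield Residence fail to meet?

2

1. resident-rights training 26 days ago vs limit 30 → met
2. registered nurses on call 2 ≥ 2 → met
3. condition 'has more than 50 beds' holds; infection-control audit 54 days ago vs limit 60 → met
4. professional liability coverage $2,025,000 ≥ $1,975,000 → met
5. dietary services review 123 days ago vs limit 120 → not met
6. admission agreement template present → met
7. condition 'provides memory care' holds; fire-alarm system test 105 days ago vs limit 90 → not met
Not met: 2 of 7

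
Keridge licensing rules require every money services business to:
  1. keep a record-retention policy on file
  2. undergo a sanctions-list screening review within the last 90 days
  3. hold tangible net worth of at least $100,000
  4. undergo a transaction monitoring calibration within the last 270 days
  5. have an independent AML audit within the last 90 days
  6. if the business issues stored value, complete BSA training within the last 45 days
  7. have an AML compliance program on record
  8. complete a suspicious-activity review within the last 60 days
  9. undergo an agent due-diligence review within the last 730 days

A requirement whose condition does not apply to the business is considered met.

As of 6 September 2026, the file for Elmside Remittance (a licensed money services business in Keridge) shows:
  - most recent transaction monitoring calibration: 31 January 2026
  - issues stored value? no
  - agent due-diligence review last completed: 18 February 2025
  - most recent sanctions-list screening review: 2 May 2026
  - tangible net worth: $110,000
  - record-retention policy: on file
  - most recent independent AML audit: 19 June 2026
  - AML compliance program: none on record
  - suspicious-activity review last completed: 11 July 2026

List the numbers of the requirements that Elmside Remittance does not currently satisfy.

2, 7

1. record-retention policy present → met
2. sanctions-list screening review 127 days ago vs limit 90 → not met
3. tangible net worth $110,000 ≥ $100,000 → met
4. transaction monitoring calibration 218 days ago vs limit 270 → met
5. independent AML audit 79 days ago vs limit 90 → met
6. condition 'issues stored value' does not hold → requirement n/a → met
7. AML compliance program absent → not met
8. suspicious-activity review 57 days ago vs limit 60 → met
9. agent due-diligence review 565 days ago vs limit 730 → met
Not met: 2, 7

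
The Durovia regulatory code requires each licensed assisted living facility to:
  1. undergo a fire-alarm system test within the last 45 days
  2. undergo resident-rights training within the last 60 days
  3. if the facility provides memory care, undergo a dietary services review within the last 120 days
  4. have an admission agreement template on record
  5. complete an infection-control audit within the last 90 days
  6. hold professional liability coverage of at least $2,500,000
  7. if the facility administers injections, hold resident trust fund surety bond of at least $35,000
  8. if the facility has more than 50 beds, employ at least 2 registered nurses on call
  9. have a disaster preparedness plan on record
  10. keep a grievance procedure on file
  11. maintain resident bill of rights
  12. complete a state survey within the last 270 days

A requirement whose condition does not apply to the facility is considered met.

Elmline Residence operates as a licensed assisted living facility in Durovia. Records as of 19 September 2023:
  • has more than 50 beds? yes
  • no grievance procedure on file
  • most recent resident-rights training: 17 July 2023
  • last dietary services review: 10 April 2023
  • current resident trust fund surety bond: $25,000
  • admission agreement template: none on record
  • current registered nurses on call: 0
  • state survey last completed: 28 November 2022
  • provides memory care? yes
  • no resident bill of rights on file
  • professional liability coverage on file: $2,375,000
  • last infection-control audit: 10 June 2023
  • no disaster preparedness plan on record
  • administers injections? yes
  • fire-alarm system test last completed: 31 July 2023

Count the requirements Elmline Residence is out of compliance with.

12

1. fire-alarm system test 50 days ago vs limit 45 → not met
2. resident-rights training 64 days ago vs limit 60 → not met
3. condition 'provides memory care' holds; dietary services review 162 days ago vs limit 120 → not met
4. admission agreement template absent → not met
5. infection-control audit 101 days ago vs limit 90 → not met
6. professional liability coverage $2,375,000 < $2,500,000 → not met
7. condition 'administers injections' holds; resident trust fund surety bond $25,000 < $35,000 → not met
8. condition 'has more than 50 beds' holds; registered nurses on call 0 < 2 → not met
9. disaster preparedness plan absent → not met
10. grievance procedure absent → not met
11. resident bill of rights absent → not met
12. state survey 295 days ago vs limit 270 → not met
Not met: 12 of 12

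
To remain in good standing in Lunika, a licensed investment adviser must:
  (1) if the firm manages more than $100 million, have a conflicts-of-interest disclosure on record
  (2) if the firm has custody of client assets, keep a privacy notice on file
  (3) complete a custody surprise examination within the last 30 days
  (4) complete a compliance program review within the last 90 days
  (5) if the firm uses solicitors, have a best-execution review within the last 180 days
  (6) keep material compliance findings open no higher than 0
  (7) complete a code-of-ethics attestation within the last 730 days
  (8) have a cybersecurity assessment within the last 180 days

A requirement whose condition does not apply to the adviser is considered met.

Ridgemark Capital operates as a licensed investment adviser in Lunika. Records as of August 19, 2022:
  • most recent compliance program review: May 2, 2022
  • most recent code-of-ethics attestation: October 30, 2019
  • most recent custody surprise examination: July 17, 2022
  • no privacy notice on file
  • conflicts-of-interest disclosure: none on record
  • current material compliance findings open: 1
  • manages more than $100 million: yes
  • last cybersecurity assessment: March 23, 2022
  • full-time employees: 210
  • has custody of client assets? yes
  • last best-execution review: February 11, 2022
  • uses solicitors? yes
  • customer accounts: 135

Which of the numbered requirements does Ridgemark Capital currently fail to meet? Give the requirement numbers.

1. condition 'manages more than $100 million' holds; conflicts-of-interest disclosure absent → not met
2. condition 'has custody of client assets' holds; privacy notice absent → not met
3. custody surprise examination 33 days ago vs limit 30 → not met
4. compliance program review 109 days ago vs limit 90 → not met
5. condition 'uses solicitors' holds; best-execution review 189 days ago vs limit 180 → not met
6. material compliance findings open 1 > 0 → not met
7. code-of-ethics attestation 1024 days ago vs limit 730 → not met
8. cybersecurity assessment 149 days ago vs limit 180 → met
Not met: 1, 2, 3, 4, 5, 6, 7

1, 2, 3, 4, 5, 6, 7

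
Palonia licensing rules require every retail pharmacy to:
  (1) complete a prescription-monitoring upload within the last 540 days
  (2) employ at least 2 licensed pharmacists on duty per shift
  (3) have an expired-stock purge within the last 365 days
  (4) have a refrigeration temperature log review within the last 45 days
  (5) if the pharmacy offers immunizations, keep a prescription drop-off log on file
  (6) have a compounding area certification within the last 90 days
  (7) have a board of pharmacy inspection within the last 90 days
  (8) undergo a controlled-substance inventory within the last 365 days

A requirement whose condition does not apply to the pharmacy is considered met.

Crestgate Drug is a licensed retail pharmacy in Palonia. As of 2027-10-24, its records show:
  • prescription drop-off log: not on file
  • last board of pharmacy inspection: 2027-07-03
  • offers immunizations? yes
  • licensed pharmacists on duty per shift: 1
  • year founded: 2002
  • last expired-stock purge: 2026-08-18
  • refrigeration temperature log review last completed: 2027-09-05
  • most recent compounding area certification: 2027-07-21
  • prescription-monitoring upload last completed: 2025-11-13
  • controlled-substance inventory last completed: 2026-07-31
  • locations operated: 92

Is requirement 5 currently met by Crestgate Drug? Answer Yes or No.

5. condition 'offers immunizations' holds; prescription drop-off log absent → not met

No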